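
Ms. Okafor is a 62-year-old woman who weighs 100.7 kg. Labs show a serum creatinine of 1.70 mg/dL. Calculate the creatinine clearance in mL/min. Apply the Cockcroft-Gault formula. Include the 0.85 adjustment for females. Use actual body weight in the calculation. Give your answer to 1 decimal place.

54.5 mL/min

CrCl = (140 − 62) × 100.7 / (72 × 1.7) × 0.85 = 7854.6 / 122.40 × 0.85 ≈ 54.5 mL/min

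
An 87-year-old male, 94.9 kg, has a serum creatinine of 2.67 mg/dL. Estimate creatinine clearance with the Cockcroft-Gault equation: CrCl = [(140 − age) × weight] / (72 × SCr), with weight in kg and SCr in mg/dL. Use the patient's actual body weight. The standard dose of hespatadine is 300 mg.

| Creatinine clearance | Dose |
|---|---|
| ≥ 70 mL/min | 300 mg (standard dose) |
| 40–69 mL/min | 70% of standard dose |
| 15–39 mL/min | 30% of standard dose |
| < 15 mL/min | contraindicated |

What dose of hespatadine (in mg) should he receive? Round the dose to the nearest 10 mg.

CrCl = (140 − 87) × 94.9 / (72 × 2.67) = 5029.7 / 192.24 ≈ 26.2 mL/min
CrCl ≈ 26 mL/min → bracket 15–39 mL/min.
30% of 300 mg = 90 mg

90 mg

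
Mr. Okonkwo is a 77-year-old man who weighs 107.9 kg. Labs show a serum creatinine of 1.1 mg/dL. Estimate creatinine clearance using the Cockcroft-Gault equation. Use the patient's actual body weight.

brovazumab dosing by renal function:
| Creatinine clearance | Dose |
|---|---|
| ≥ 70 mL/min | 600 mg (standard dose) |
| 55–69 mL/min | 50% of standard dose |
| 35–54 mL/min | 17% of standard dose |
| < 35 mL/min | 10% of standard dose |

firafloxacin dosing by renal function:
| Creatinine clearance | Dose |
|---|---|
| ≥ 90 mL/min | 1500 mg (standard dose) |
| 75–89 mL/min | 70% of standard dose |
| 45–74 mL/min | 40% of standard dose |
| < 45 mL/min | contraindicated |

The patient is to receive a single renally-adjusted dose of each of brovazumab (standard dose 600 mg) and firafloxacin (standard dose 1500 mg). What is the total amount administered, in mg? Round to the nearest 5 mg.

1650 mg

CrCl = (140 − 77) × 107.9 / (72 × 1.1) = 6797.7 / 79.20 ≈ 85.8 mL/min
CrCl ≈ 86 mL/min.
brovazumab: ≥ 70 mL/min → 100% of 600 mg = 600 mg.
firafloxacin: 75–89 mL/min → 70% of 1500 mg = 1050 mg.
Total = 600 + 1050 = 1650 mg.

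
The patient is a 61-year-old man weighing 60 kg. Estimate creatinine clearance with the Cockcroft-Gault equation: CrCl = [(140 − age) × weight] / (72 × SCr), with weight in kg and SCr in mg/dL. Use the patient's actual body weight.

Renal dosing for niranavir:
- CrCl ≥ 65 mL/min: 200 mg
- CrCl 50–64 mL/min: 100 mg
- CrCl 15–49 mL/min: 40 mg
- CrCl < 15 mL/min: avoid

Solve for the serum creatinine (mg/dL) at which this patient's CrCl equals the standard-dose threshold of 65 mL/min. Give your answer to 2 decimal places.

1.01 mg/dL

Standard dose requires CrCl ≥ 65 mL/min.
Set (140 − 61) × 60 / (72 × SCr) = 65
SCr = (140 − 61) × 60 / (72 × 65) = 1.013 mg/dL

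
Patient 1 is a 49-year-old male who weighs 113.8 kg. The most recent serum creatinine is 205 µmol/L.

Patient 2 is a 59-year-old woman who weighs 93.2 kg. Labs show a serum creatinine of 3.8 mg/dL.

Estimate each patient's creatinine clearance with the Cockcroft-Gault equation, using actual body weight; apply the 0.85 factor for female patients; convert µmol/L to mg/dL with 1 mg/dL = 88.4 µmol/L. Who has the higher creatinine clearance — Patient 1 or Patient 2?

Patient 1: SCr = 205 / 88.4 = 2.319 mg/dL
Patient 1: CrCl = (140 − 49) × 113.8 / (72 × 2.319) = 10355.8 / 166.97 ≈ 62.0 mL/min
Patient 2: CrCl = (140 − 59) × 93.2 / (72 × 3.8) × 0.85 = 7549.2 / 273.60 × 0.85 ≈ 23.5 mL/min
62.0 vs 23.5 mL/min → Patient 1 is higher.

Patient 1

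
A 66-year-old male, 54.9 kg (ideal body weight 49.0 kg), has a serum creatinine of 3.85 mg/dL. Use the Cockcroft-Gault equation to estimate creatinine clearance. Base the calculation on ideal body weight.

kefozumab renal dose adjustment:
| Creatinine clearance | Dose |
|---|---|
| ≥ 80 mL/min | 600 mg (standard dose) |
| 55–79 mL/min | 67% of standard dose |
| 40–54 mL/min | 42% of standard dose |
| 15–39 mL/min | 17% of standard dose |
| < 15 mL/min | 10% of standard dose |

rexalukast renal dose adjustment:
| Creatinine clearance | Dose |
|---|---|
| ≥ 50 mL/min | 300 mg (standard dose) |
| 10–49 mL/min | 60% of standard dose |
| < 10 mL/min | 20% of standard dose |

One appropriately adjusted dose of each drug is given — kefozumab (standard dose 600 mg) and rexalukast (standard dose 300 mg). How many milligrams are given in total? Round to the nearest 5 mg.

240 mg

CrCl = (140 − 66) × 49 / (72 × 3.85) = 3626.0 / 277.20 ≈ 13.1 mL/min
CrCl ≈ 13 mL/min.
kefozumab: < 15 mL/min → 10% of 600 mg = 60 mg.
rexalukast: 10–49 mL/min → 60% of 300 mg = 180 mg.
Total = 60 + 180 = 240 mg.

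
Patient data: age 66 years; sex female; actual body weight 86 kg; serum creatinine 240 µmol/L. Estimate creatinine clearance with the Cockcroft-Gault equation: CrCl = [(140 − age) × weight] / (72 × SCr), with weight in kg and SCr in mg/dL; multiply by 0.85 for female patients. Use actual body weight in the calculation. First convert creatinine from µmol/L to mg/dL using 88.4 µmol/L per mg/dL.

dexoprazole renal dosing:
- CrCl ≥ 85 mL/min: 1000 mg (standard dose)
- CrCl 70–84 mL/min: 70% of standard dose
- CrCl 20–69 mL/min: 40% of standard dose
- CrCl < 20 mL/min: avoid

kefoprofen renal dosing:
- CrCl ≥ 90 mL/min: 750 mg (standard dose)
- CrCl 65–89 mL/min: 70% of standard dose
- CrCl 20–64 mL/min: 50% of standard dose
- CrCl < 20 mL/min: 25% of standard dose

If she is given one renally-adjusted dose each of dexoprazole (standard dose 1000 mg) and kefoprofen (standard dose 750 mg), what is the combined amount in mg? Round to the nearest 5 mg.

SCr = 240 / 88.4 = 2.715 mg/dL
CrCl = (140 − 66) × 86 / (72 × 2.715) × 0.85 = 6364.0 / 195.48 × 0.85 ≈ 27.7 mL/min
CrCl ≈ 28 mL/min.
dexoprazole: 20–69 mL/min → 40% of 1000 mg = 400 mg.
kefoprofen: 20–64 mL/min → 50% of 750 mg = 375 mg.
Total = 400 + 375 = 775 mg.

775 mg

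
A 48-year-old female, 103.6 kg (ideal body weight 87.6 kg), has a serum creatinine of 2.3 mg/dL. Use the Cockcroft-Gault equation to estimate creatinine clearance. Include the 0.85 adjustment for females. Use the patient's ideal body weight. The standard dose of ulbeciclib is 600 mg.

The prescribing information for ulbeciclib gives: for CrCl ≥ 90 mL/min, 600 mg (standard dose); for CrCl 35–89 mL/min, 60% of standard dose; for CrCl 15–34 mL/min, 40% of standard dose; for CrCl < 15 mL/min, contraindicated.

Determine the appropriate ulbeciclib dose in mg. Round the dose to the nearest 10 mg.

360 mg

CrCl = (140 − 48) × 87.6 / (72 × 2.3) × 0.85 = 8059.2 / 165.60 × 0.85 ≈ 41.4 mL/min
CrCl ≈ 41 mL/min → bracket 35–89 mL/min.
60% of 600 mg = 360 mg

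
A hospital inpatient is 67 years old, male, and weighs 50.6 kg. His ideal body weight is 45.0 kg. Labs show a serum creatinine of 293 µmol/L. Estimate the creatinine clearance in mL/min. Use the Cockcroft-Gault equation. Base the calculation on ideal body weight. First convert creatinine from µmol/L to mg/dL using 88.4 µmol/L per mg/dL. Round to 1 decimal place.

13.8 mL/min

SCr = 293 / 88.4 = 3.314 mg/dL
CrCl = (140 − 67) × 45 / (72 × 3.314) = 3285.0 / 238.61 ≈ 13.8 mL/min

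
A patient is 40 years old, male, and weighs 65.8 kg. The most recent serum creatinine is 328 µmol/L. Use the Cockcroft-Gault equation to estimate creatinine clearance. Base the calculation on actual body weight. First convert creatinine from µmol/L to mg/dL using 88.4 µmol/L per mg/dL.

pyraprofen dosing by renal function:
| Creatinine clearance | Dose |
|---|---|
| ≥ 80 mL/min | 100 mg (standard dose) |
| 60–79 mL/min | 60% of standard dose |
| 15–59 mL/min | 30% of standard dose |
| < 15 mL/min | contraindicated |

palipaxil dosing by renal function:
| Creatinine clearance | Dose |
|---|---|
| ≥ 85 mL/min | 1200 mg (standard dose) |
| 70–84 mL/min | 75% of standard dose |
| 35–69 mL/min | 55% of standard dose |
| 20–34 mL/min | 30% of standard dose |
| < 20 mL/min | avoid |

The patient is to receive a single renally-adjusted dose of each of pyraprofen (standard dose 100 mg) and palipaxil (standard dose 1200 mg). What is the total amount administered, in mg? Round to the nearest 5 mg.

SCr = 328 / 88.4 = 3.71 mg/dL
CrCl = (140 − 40) × 65.8 / (72 × 3.71) = 6580.0 / 267.12 ≈ 24.6 mL/min
CrCl ≈ 25 mL/min.
pyraprofen: 15–59 mL/min → 30% of 100 mg = 30 mg.
palipaxil: 20–34 mL/min → 30% of 1200 mg = 360 mg.
Total = 30 + 360 = 390 mg.

390 mg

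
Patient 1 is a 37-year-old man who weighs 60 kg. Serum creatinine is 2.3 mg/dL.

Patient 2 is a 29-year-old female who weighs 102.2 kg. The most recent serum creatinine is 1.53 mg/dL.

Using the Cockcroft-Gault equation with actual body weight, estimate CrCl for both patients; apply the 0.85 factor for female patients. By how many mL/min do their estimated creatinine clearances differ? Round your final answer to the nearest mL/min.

Patient 1: CrCl = (140 − 37) × 60 / (72 × 2.3) = 6180.0 / 165.60 ≈ 37.3 mL/min
Patient 2: CrCl = (140 − 29) × 102.2 / (72 × 1.53) × 0.85 = 11344.2 / 110.16 × 0.85 ≈ 87.5 mL/min
|37.3 − 87.5| = 50.2 mL/min

50 mL/min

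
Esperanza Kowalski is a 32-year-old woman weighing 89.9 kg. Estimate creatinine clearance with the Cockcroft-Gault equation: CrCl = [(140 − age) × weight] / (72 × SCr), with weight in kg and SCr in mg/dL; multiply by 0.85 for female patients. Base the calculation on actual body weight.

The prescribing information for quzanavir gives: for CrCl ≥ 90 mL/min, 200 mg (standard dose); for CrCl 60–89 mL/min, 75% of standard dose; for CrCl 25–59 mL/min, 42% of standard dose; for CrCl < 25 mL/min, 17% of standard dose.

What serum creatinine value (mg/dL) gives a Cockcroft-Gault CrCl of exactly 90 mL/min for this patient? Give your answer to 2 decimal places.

1.27 mg/dL

Standard dose requires CrCl ≥ 90 mL/min.
Set (140 − 32) × 89.9 × 0.85 / (72 × SCr) = 90
SCr = (140 − 32) × 89.9 × 0.85 / (72 × 90) = 1.274 mg/dL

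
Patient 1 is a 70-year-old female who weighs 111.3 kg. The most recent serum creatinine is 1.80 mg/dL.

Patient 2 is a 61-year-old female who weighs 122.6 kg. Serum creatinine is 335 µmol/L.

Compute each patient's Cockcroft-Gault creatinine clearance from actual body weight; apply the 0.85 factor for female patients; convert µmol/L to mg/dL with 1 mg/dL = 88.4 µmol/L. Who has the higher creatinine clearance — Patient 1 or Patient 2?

Patient 1

Patient 1: CrCl = (140 − 70) × 111.3 / (72 × 1.8) × 0.85 = 7791.0 / 129.60 × 0.85 ≈ 51.1 mL/min
Patient 2: SCr = 335 / 88.4 = 3.79 mg/dL
Patient 2: CrCl = (140 − 61) × 122.6 / (72 × 3.79) × 0.85 = 9685.4 / 272.88 × 0.85 ≈ 30.2 mL/min
51.1 vs 30.2 mL/min → Patient 1 is higher.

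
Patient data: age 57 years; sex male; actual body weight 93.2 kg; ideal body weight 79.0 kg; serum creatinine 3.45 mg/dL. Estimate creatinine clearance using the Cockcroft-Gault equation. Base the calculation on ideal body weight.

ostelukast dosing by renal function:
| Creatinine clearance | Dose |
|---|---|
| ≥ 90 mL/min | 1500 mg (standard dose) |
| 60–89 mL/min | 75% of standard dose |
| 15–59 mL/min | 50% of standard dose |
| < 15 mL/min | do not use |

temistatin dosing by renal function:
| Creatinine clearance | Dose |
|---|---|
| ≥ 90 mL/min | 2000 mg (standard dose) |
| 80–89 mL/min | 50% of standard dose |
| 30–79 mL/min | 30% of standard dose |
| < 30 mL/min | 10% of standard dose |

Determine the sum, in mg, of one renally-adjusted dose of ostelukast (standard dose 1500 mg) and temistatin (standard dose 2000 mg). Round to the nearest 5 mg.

950 mg

CrCl = (140 − 57) × 79 / (72 × 3.45) = 6557.0 / 248.40 ≈ 26.4 mL/min
CrCl ≈ 26 mL/min.
ostelukast: 15–59 mL/min → 50% of 1500 mg = 750 mg.
temistatin: < 30 mL/min → 10% of 2000 mg = 200 mg.
Total = 750 + 200 = 950 mg.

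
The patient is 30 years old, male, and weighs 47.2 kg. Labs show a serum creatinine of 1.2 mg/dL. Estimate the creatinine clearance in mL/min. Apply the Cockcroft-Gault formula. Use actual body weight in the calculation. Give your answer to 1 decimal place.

CrCl = (140 − 30) × 47.2 / (72 × 1.2) = 5192.0 / 86.40 ≈ 60.1 mL/min

60.1 mL/min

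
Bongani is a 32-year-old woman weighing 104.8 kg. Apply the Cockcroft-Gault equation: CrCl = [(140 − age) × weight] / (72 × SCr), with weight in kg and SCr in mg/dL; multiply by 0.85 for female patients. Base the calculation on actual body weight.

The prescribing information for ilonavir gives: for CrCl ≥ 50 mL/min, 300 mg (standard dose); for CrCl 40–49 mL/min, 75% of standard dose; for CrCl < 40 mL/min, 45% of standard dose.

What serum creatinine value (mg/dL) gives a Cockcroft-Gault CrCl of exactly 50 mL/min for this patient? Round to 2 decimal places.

2.67 mg/dL

Standard dose requires CrCl ≥ 50 mL/min.
Set (140 − 32) × 104.8 × 0.85 / (72 × SCr) = 50
SCr = (140 − 32) × 104.8 × 0.85 / (72 × 50) = 2.672 mg/dL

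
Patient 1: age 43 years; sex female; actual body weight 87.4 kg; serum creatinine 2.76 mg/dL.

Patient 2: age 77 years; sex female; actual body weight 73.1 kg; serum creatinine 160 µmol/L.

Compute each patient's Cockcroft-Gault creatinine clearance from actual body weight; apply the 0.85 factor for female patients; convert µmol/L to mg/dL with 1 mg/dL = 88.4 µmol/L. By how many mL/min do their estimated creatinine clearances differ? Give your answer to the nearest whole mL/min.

6 mL/min

Patient 1: CrCl = (140 − 43) × 87.4 / (72 × 2.76) × 0.85 = 8477.8 / 198.72 × 0.85 ≈ 36.3 mL/min
Patient 2: SCr = 160 / 88.4 = 1.81 mg/dL
Patient 2: CrCl = (140 − 77) × 73.1 / (72 × 1.81) × 0.85 = 4605.3 / 130.32 × 0.85 ≈ 30.0 mL/min
|36.3 − 30.0| = 6.3 mL/min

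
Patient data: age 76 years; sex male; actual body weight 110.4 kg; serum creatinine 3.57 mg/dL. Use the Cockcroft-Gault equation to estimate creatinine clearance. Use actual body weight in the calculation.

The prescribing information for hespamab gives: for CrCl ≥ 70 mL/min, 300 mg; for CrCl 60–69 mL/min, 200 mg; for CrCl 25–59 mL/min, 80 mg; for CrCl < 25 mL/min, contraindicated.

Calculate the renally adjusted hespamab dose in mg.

CrCl = (140 − 76) × 110.4 / (72 × 3.57) = 7065.6 / 257.04 ≈ 27.5 mL/min
CrCl ≈ 27 mL/min → bracket 25–59 mL/min.
Dose for this bracket: 80 mg.

80 mg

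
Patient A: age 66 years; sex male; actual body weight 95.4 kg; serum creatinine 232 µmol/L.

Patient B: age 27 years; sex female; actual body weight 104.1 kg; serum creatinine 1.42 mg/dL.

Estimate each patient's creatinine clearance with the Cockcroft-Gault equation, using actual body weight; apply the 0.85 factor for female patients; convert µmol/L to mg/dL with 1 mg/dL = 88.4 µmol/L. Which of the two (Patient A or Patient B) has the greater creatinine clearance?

Patient B

Patient A: SCr = 232 / 88.4 = 2.624 mg/dL
Patient A: CrCl = (140 − 66) × 95.4 / (72 × 2.624) = 7059.6 / 188.93 ≈ 37.4 mL/min
Patient B: CrCl = (140 − 27) × 104.1 / (72 × 1.42) × 0.85 = 11763.3 / 102.24 × 0.85 ≈ 97.8 mL/min
37.4 vs 97.8 mL/min → Patient B is higher.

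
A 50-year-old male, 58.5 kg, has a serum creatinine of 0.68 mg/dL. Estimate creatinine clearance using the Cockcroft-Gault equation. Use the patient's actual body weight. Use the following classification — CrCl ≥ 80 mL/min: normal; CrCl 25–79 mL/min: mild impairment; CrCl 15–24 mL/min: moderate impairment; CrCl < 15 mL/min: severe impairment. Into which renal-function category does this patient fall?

normal

CrCl = (140 − 50) × 58.5 / (72 × 0.68) = 5265.0 / 48.96 ≈ 107.5 mL/min
108 mL/min falls in the 'normal' range.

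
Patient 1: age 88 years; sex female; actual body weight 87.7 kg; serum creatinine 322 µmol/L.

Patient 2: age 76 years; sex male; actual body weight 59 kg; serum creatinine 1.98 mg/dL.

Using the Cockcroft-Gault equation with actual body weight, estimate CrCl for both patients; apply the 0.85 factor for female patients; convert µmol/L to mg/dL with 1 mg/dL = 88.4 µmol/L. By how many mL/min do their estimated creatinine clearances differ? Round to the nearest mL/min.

Patient 1: SCr = 322 / 88.4 = 3.643 mg/dL
Patient 1: CrCl = (140 − 88) × 87.7 / (72 × 3.643) × 0.85 = 4560.4 / 262.30 × 0.85 ≈ 14.8 mL/min
Patient 2: CrCl = (140 − 76) × 59 / (72 × 1.98) = 3776.0 / 142.56 ≈ 26.5 mL/min
|14.8 − 26.5| = 11.7 mL/min

12 mL/min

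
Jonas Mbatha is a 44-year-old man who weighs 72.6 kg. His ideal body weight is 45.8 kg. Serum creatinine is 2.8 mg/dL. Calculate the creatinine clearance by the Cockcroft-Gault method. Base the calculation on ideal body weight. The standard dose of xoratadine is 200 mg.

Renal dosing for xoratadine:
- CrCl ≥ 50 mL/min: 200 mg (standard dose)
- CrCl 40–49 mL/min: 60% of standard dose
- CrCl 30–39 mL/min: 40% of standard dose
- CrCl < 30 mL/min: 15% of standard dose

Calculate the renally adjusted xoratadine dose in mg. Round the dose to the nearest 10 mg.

30 mg

CrCl = (140 − 44) × 45.8 / (72 × 2.8) = 4396.8 / 201.60 ≈ 21.8 mL/min
CrCl ≈ 22 mL/min → bracket < 30 mL/min.
15% of 200 mg = 30 mg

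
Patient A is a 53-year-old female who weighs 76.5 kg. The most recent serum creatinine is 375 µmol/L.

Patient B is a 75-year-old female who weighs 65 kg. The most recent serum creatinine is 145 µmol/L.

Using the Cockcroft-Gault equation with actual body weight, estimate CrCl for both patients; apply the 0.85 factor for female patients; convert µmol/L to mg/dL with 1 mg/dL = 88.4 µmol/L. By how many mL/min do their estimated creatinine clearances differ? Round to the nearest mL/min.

12 mL/min

Patient A: SCr = 375 / 88.4 = 4.242 mg/dL
Patient A: CrCl = (140 − 53) × 76.5 / (72 × 4.242) × 0.85 = 6655.5 / 305.42 × 0.85 ≈ 18.5 mL/min
Patient B: SCr = 145 / 88.4 = 1.64 mg/dL
Patient B: CrCl = (140 − 75) × 65 / (72 × 1.64) × 0.85 = 4225.0 / 118.08 × 0.85 ≈ 30.4 mL/min
|18.5 − 30.4| = 11.9 mL/min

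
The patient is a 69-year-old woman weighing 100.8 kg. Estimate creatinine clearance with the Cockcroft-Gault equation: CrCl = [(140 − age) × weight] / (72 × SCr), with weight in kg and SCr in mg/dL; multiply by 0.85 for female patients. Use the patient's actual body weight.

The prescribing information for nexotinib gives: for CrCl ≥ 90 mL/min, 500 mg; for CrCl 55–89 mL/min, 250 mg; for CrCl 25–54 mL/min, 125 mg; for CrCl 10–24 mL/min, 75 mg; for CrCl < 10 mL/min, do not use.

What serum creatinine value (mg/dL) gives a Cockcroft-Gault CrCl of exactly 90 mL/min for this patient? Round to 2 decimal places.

0.94 mg/dL

Standard dose requires CrCl ≥ 90 mL/min.
Set (140 − 69) × 100.8 × 0.85 / (72 × SCr) = 90
SCr = (140 − 69) × 100.8 × 0.85 / (72 × 90) = 0.939 mg/dL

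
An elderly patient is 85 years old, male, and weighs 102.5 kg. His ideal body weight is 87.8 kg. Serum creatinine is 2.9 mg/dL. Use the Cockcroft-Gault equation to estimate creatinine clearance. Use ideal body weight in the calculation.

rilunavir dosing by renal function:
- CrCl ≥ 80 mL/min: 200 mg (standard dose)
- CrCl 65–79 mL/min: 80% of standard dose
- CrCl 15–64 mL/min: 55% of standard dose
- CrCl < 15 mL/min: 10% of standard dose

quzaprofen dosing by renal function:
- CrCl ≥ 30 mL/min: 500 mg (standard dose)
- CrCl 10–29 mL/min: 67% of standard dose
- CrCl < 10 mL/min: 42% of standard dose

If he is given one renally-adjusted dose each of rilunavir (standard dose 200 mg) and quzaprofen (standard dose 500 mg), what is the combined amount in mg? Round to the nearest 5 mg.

CrCl = (140 − 85) × 87.8 / (72 × 2.9) = 4829.0 / 208.80 ≈ 23.1 mL/min
CrCl ≈ 23 mL/min.
rilunavir: 15–64 mL/min → 55% of 200 mg = 110 mg.
quzaprofen: 10–29 mL/min → 67% of 500 mg = 335 mg.
Total = 110 + 335 = 445 mg.

445 mg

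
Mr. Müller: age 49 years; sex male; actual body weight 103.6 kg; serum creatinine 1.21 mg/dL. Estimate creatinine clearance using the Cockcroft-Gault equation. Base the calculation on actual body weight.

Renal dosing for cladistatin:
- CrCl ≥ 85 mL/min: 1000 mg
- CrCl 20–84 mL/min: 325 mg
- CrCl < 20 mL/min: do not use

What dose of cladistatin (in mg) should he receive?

CrCl = (140 − 49) × 103.6 / (72 × 1.21) = 9427.6 / 87.12 ≈ 108.2 mL/min
CrCl ≈ 108 mL/min → bracket ≥ 85 mL/min.
Dose for this bracket: 1000 mg.

1000 mg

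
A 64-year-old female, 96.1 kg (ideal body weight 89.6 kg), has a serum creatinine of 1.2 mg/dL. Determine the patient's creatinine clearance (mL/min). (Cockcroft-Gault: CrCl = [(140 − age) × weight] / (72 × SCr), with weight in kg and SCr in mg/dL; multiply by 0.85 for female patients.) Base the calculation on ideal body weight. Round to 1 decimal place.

67.0 mL/min

CrCl = (140 − 64) × 89.6 / (72 × 1.2) × 0.85 = 6809.6 / 86.40 × 0.85 ≈ 67.0 mL/min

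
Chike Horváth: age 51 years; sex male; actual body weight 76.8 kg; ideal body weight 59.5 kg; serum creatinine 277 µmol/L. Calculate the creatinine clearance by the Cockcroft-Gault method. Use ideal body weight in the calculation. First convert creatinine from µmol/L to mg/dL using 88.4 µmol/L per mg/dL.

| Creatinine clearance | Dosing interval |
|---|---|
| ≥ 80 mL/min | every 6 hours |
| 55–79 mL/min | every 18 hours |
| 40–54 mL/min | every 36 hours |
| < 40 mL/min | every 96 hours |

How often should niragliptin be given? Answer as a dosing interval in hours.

SCr = 277 / 88.4 = 3.133 mg/dL
CrCl = (140 − 51) × 59.5 / (72 × 3.133) = 5295.5 / 225.58 ≈ 23.5 mL/min
CrCl ≈ 23 mL/min → bracket < 40 mL/min → every 96 hours.

every 96 hours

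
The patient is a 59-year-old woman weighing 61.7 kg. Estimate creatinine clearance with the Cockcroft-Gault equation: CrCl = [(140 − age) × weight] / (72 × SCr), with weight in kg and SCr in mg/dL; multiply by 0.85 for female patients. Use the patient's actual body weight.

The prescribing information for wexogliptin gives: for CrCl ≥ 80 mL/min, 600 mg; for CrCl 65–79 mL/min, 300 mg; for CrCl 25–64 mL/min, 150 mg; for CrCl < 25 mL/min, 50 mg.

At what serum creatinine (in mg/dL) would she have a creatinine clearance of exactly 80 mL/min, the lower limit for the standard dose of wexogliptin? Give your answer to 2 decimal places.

Standard dose requires CrCl ≥ 80 mL/min.
Set (140 − 59) × 61.7 × 0.85 / (72 × SCr) = 80
SCr = (140 − 59) × 61.7 × 0.85 / (72 × 80) = 0.738 mg/dL

0.74 mg/dL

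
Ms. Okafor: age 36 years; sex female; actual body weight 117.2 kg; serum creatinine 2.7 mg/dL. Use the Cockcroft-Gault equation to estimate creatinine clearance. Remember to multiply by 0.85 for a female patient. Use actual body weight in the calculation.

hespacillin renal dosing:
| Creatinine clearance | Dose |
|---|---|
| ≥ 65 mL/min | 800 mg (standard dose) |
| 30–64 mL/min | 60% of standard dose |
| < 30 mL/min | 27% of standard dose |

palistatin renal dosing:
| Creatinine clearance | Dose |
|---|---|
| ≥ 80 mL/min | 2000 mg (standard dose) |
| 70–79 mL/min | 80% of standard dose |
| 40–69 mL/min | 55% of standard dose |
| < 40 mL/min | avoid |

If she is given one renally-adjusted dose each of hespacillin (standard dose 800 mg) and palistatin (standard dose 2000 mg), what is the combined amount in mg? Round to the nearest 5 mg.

1580 mg

CrCl = (140 − 36) × 117.2 / (72 × 2.7) × 0.85 = 12188.8 / 194.40 × 0.85 ≈ 53.3 mL/min
CrCl ≈ 53 mL/min.
hespacillin: 30–64 mL/min → 60% of 800 mg = 480 mg.
palistatin: 40–69 mL/min → 55% of 2000 mg = 1100 mg.
Total = 480 + 1100 = 1580 mg.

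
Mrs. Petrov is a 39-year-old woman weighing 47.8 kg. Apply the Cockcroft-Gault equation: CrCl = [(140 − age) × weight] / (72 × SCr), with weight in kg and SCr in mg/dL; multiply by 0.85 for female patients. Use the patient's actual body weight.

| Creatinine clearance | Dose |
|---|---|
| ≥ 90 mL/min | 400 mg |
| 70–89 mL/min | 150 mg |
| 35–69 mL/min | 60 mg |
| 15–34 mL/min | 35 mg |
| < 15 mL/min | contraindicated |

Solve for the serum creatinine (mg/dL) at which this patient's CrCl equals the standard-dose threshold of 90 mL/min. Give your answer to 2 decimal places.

0.63 mg/dL

Standard dose requires CrCl ≥ 90 mL/min.
Set (140 − 39) × 47.8 × 0.85 / (72 × SCr) = 90
SCr = (140 − 39) × 47.8 × 0.85 / (72 × 90) = 0.633 mg/dL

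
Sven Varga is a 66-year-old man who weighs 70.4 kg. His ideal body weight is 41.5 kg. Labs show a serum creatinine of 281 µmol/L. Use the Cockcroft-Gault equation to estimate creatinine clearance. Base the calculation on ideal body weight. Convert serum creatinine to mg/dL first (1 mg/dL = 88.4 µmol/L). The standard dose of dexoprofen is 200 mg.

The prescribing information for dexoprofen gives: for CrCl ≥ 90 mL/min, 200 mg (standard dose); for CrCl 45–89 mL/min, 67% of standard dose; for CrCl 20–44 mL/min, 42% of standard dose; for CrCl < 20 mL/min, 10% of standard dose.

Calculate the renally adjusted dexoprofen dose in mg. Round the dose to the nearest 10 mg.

20 mg

SCr = 281 / 88.4 = 3.179 mg/dL
CrCl = (140 − 66) × 41.5 / (72 × 3.179) = 3071.0 / 228.89 ≈ 13.4 mL/min
CrCl ≈ 13 mL/min → bracket < 20 mL/min.
10% of 200 mg = 20 mg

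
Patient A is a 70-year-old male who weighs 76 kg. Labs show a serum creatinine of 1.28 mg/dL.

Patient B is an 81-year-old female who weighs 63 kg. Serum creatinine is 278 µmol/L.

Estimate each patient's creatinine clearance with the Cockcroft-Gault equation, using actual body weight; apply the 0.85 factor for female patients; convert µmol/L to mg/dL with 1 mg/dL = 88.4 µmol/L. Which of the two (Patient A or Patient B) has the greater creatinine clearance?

Patient A: CrCl = (140 − 70) × 76 / (72 × 1.28) = 5320.0 / 92.16 ≈ 57.7 mL/min
Patient B: SCr = 278 / 88.4 = 3.145 mg/dL
Patient B: CrCl = (140 − 81) × 63 / (72 × 3.145) × 0.85 = 3717.0 / 226.44 × 0.85 ≈ 14.0 mL/min
57.7 vs 14.0 mL/min → Patient A is higher.

Patient A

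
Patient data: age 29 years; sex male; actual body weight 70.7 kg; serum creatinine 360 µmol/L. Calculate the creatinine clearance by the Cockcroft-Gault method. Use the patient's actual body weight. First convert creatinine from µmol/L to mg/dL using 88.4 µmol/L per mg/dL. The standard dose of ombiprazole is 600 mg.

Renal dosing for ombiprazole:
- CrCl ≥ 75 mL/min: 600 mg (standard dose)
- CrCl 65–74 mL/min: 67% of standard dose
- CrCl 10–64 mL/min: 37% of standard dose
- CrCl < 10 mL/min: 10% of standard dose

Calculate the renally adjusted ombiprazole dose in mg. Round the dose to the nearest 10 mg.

SCr = 360 / 88.4 = 4.072 mg/dL
CrCl = (140 − 29) × 70.7 / (72 × 4.072) = 7847.7 / 293.18 ≈ 26.8 mL/min
CrCl ≈ 27 mL/min → bracket 10–64 mL/min.
37% of 600 mg = 222 mg → 220 mg

220 mg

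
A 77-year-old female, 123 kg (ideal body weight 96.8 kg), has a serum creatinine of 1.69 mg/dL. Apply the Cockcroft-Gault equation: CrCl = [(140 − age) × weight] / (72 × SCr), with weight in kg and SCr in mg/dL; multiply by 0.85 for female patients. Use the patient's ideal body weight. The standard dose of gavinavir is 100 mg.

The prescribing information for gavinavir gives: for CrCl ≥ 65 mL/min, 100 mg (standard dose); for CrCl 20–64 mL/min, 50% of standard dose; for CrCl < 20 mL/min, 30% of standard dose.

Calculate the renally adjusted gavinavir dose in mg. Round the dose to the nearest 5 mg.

CrCl = (140 − 77) × 96.8 / (72 × 1.69) × 0.85 = 6098.4 / 121.68 × 0.85 ≈ 42.6 mL/min
CrCl ≈ 43 mL/min → bracket 20–64 mL/min.
50% of 100 mg = 50 mg

50 mg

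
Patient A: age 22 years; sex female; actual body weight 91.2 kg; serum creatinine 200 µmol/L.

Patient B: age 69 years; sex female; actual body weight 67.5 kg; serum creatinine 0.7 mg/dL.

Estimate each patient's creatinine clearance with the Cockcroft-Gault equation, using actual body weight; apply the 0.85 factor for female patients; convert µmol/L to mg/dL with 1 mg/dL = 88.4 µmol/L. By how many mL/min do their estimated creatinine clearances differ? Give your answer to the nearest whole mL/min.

Patient A: SCr = 200 / 88.4 = 2.262 mg/dL
Patient A: CrCl = (140 − 22) × 91.2 / (72 × 2.262) × 0.85 = 10761.6 / 162.86 × 0.85 ≈ 56.2 mL/min
Patient B: CrCl = (140 − 69) × 67.5 / (72 × 0.7) × 0.85 = 4792.5 / 50.40 × 0.85 ≈ 80.8 mL/min
|56.2 − 80.8| = 24.6 mL/min

25 mL/min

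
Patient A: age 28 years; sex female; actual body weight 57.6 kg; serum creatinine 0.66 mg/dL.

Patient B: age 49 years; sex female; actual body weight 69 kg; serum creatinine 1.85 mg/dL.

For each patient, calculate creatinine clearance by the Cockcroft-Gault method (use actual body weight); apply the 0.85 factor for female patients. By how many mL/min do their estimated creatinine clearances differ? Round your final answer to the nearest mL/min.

Patient A: CrCl = (140 − 28) × 57.6 / (72 × 0.66) × 0.85 = 6451.2 / 47.52 × 0.85 ≈ 115.4 mL/min
Patient B: CrCl = (140 − 49) × 69 / (72 × 1.85) × 0.85 = 6279.0 / 133.20 × 0.85 ≈ 40.1 mL/min
|115.4 − 40.1| = 75.3 mL/min

75 mL/min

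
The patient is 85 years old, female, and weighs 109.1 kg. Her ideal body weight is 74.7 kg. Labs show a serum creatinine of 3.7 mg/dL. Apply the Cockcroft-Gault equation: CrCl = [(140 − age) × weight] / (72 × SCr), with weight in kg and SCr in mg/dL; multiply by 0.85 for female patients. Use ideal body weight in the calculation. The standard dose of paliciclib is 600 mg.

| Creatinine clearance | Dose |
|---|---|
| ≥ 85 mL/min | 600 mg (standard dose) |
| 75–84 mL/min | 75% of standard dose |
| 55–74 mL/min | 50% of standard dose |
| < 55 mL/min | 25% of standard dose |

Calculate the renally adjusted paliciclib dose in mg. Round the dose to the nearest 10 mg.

150 mg

CrCl = (140 − 85) × 74.7 / (72 × 3.7) × 0.85 = 4108.5 / 266.40 × 0.85 ≈ 13.1 mL/min
CrCl ≈ 13 mL/min → bracket < 55 mL/min.
25% of 600 mg = 150 mg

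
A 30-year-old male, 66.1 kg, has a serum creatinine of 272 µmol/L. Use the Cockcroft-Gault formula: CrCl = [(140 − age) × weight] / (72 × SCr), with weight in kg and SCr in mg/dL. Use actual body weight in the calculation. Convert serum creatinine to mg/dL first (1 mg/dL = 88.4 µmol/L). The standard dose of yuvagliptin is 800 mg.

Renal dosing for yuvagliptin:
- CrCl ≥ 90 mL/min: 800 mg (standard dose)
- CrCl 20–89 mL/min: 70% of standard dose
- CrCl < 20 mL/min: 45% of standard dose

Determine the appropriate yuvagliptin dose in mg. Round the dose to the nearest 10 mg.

SCr = 272 / 88.4 = 3.077 mg/dL
CrCl = (140 − 30) × 66.1 / (72 × 3.077) = 7271.0 / 221.54 ≈ 32.8 mL/min
CrCl ≈ 33 mL/min → bracket 20–89 mL/min.
70% of 800 mg = 560 mg

560 mg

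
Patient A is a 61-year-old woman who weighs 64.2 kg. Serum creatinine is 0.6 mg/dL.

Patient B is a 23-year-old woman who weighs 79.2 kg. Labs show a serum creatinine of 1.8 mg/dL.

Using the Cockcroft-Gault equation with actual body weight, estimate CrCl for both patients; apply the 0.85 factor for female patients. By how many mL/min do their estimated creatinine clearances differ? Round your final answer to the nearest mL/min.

Patient A: CrCl = (140 − 61) × 64.2 / (72 × 0.6) × 0.85 = 5071.8 / 43.20 × 0.85 ≈ 99.8 mL/min
Patient B: CrCl = (140 − 23) × 79.2 / (72 × 1.8) × 0.85 = 9266.4 / 129.60 × 0.85 ≈ 60.8 mL/min
|99.8 − 60.8| = 39.0 mL/min

39 mL/min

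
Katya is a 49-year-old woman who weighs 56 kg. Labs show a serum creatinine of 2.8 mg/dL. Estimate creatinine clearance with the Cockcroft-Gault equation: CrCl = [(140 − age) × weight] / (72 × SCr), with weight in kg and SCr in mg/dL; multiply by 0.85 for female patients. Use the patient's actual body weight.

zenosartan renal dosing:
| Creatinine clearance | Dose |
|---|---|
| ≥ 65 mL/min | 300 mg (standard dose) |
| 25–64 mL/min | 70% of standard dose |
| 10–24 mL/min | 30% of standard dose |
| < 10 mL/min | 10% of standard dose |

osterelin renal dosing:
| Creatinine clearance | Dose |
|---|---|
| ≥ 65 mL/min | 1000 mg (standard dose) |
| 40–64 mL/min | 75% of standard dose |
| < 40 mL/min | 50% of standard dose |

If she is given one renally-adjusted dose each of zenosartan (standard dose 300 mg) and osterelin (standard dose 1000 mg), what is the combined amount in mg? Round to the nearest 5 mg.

CrCl = (140 − 49) × 56 / (72 × 2.8) × 0.85 = 5096.0 / 201.60 × 0.85 ≈ 21.5 mL/min
CrCl ≈ 21 mL/min.
zenosartan: 10–24 mL/min → 30% of 300 mg = 90 mg.
osterelin: < 40 mL/min → 50% of 1000 mg = 500 mg.
Total = 90 + 500 = 590 mg.

590 mg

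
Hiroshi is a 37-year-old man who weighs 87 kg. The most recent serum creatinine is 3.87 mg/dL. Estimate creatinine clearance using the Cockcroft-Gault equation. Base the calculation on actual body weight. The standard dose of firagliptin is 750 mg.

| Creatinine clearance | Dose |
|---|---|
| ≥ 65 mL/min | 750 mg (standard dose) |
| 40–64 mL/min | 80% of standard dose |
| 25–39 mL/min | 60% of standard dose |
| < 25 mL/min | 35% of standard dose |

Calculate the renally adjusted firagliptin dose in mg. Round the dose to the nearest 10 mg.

CrCl = (140 − 37) × 87 / (72 × 3.87) = 8961.0 / 278.64 ≈ 32.2 mL/min
CrCl ≈ 32 mL/min → bracket 25–39 mL/min.
60% of 750 mg = 450 mg

450 mg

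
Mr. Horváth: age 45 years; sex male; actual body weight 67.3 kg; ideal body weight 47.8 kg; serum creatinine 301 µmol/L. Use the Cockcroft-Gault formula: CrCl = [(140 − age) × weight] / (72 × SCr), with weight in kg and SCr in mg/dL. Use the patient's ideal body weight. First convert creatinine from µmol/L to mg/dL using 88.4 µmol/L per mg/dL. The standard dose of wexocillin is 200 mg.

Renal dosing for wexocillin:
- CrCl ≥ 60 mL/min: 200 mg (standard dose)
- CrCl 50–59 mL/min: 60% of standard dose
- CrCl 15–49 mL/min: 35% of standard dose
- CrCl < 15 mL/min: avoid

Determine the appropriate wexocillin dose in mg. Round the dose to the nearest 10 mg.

SCr = 301 / 88.4 = 3.405 mg/dL
CrCl = (140 − 45) × 47.8 / (72 × 3.405) = 4541.0 / 245.16 ≈ 18.5 mL/min
CrCl ≈ 19 mL/min → bracket 15–49 mL/min.
35% of 200 mg = 70 mg

70 mg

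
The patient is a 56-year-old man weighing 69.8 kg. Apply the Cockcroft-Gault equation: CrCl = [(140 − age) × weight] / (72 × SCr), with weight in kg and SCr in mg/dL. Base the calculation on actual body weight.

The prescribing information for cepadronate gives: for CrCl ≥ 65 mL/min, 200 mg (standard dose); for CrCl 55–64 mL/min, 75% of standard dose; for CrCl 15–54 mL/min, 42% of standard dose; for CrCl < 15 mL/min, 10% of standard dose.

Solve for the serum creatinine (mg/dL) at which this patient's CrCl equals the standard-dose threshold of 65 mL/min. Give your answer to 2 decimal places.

Standard dose requires CrCl ≥ 65 mL/min.
Set (140 − 56) × 69.8 / (72 × SCr) = 65
SCr = (140 − 56) × 69.8 / (72 × 65) = 1.253 mg/dL

1.25 mg/dL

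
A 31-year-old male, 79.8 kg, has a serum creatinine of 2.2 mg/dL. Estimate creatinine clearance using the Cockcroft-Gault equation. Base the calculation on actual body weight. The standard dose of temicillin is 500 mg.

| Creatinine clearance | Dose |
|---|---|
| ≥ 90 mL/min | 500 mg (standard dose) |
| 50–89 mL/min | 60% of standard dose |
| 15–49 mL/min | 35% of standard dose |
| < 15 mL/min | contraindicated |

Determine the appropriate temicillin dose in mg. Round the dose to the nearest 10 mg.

CrCl = (140 − 31) × 79.8 / (72 × 2.2) = 8698.2 / 158.40 ≈ 54.9 mL/min
CrCl ≈ 55 mL/min → bracket 50–89 mL/min.
60% of 500 mg = 300 mg

300 mg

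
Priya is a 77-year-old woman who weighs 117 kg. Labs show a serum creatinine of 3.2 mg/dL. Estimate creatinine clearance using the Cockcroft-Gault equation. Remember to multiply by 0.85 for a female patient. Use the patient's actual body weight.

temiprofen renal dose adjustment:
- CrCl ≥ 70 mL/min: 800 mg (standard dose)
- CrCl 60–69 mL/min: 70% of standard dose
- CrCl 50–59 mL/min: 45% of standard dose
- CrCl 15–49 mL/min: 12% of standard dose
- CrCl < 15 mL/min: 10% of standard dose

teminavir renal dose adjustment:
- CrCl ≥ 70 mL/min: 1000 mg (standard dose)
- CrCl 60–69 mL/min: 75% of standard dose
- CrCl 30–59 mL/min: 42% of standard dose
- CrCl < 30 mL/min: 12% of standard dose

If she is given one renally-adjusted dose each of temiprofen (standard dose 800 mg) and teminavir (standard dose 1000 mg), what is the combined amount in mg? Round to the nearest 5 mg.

215 mg

CrCl = (140 − 77) × 117 / (72 × 3.2) × 0.85 = 7371.0 / 230.40 × 0.85 ≈ 27.2 mL/min
CrCl ≈ 27 mL/min.
temiprofen: 15–49 mL/min → 12% of 800 mg = 96 mg.
teminavir: < 30 mL/min → 12% of 1000 mg = 120 mg.
Total = 96 + 120 = 216 mg.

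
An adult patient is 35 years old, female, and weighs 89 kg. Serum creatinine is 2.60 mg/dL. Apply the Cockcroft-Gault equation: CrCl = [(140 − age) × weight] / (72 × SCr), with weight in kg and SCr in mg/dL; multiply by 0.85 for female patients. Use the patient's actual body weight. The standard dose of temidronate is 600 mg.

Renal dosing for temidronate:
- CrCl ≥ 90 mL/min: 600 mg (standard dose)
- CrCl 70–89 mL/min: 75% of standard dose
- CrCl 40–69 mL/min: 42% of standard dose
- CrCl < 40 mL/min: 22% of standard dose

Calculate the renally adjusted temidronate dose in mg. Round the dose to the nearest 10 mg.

250 mg

CrCl = (140 − 35) × 89 / (72 × 2.6) × 0.85 = 9345.0 / 187.20 × 0.85 ≈ 42.4 mL/min
CrCl ≈ 42 mL/min → bracket 40–69 mL/min.
42% of 600 mg = 252 mg → 250 mg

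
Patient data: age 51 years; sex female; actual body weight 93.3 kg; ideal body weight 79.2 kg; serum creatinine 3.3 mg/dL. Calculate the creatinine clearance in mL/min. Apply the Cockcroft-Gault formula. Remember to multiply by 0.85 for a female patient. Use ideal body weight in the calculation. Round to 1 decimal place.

CrCl = (140 − 51) × 79.2 / (72 × 3.3) × 0.85 = 7048.8 / 237.60 × 0.85 ≈ 25.2 mL/min

25.2 mL/min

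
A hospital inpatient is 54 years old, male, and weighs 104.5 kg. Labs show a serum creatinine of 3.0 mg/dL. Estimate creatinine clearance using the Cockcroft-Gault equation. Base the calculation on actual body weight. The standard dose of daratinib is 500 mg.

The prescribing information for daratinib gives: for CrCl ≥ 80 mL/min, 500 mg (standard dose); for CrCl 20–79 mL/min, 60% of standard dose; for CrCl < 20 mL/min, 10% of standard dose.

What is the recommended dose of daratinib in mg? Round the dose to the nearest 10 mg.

CrCl = (140 − 54) × 104.5 / (72 × 3) = 8987.0 / 216.00 ≈ 41.6 mL/min
CrCl ≈ 42 mL/min → bracket 20–79 mL/min.
60% of 500 mg = 300 mg

300 mg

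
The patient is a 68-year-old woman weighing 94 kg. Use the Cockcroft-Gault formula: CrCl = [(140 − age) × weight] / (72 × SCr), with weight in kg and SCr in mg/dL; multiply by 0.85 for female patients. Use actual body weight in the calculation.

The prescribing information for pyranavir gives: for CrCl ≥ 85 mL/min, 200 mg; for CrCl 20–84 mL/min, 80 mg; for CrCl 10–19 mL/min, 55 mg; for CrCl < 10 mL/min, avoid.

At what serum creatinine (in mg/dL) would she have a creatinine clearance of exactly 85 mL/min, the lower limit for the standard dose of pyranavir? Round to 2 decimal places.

0.94 mg/dL

Standard dose requires CrCl ≥ 85 mL/min.
Set (140 − 68) × 94 × 0.85 / (72 × SCr) = 85
SCr = (140 − 68) × 94 × 0.85 / (72 × 85) = 0.940 mg/dL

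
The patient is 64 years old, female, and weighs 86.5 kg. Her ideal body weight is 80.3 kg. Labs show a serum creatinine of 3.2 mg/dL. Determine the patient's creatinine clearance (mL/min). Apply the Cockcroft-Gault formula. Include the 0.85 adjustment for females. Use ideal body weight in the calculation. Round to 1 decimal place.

22.5 mL/min

CrCl = (140 − 64) × 80.3 / (72 × 3.2) × 0.85 = 6102.8 / 230.40 × 0.85 ≈ 22.5 mL/min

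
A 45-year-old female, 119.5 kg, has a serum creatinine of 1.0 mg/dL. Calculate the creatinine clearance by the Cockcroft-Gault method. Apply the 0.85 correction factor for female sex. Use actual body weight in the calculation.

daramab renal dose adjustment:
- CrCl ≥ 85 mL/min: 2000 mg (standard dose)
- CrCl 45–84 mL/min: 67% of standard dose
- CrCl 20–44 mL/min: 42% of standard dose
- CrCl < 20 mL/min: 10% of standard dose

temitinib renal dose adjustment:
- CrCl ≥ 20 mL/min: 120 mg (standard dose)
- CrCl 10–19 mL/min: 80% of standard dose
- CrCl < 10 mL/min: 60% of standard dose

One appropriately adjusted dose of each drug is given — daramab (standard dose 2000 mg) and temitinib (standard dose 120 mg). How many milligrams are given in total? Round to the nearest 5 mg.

CrCl = (140 − 45) × 119.5 / (72 × 1) × 0.85 = 11352.5 / 72.00 × 0.85 ≈ 134.0 mL/min
CrCl ≈ 134 mL/min.
daramab: ≥ 85 mL/min → 100% of 2000 mg = 2000 mg.
temitinib: ≥ 20 mL/min → 100% of 120 mg = 120 mg.
Total = 2000 + 120 = 2120 mg.

2120 mg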